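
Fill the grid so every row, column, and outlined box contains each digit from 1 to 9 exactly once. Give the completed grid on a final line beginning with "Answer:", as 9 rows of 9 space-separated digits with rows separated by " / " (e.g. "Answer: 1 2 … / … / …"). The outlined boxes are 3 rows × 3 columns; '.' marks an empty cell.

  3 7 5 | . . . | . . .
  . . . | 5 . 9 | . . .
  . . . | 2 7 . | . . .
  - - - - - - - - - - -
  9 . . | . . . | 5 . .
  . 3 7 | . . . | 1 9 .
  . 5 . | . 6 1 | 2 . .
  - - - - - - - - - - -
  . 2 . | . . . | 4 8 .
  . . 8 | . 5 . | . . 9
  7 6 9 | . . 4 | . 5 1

Step 1. [r6c3∈{4}] nothing but 4 survives at r6c3. So r6c3=4.
Step 2. [r9c7∈{3}] only 3 remains possible at r9c7. So r9c7=3.
Step 3. [r6c1∈{8}] r6c1 is down to just 8. So r6c1=8.
Step 4. [r8c8∈{2,6,7}] r8c8 is the only open cell in box 9 admitting 2 ⇒ r8c8=2.
Step 5. [r7c3∈{1,3}] r7c3 is the only open cell in col 3 admitting 3, so r7c3=3.
Step 6. [r4c2∈{1}] r4c2's peers cover all but 1 ⇒ r4c2=1.
Step 7. [r9c4∈{8}] r9c4 is down to just 8. So r9c4=8.
Step 8. [r5c4∈{4}] r5c4's peers cover all but 4, so r5c4=4.
Step 9. [r1c9∈{2,4,6,8}] 2 has one home in row 1: r1c9, so r1c9=2.
Step 10. [r3c9∈{3,4,5,6,8}] 5 has one home in row 3: r3c9, so r3c9=5.
Step 11. [r6c4∈{3,7,9}] in row 6, 9 fits only at r6c4 ⇒ r6c4=9.
Step 12. [r8c2∈{4}] r8c2's peers cover all but 4, so r8c2=4.
Step 13. [r8c1∈{1}] r8c1's peers cover all but 1. So r8c1=1.
Step 14. [r2c2∈{8}] only 8 remains possible at r2c2, so r2c2=8.
Step 15. [r1c7∈{6,8,9}] r1c7 is the only open cell in row 1 admitting 9. So r1c7=9.
Step 16. [r5c6∈{2,5,8}] across row 5, 5 lands solely at r5c6, so r5c6=5.
Step 17. [r4c6∈{2,3,7,8}] across col 6, 2 lands solely at r4c6 ⇒ r4c6=2.
Step 18. [r4c4∈{3,7}] 7 has one home in box 5: r4c4, so r4c4=7.
Step 19. [r4c3∈{6}] r4c3's peers cover all but 6. So r4c3=6.
Step 20. [r4c5∈{3,8}] r4c5 is the only open cell in box 5 admitting 3 ⇒ r4c5=3.
Step 21. [r4c8∈{4}] r4c8's peers cover all but 4, so r4c8=4.
Step 22. [r2c9∈{3,4,6,7}] 4 has one home in col 9: r2c9. So r2c9=4.
Step 23. [r2c5∈{1}] nothing but 1 survives at r2c5. So r2c5=1.
Step 24. [r1c4∈{6}] nothing but 6 survives at r1c4 ⇒ r1c4=6.
Step 25. [r2c8∈{3,6,7}] 3 has one home in row 2: r2c8 ⇒ r2c8=3.
Step 26. [r3c8∈{1,6}] 6 has one home in col 8: r3c8 ⇒ r3c8=6.
Step 27. [r8c7∈{6,7}] in col 7, 6 fits only at r8c7 ⇒ r8c7=6.
Step 28. [r8c6∈{3,7}] across row 8, 7 lands solely at r8c6. So r8c6=7.
Step 29. [r5c5∈{8}] r5c5 has the single candidate 8, so r5c5=8.
Step 30. [r2c1∈{2,6}] row 2 places 6 nowhere but r2c1, so r2c1=6.
Step 31. [r6c9∈{3,7}] r6c9 is the only open cell in row 6 admitting 3, so r6c9=3.
Step 32. [r3c6∈{3,8}] row 3 places 3 nowhere but r3c6 ⇒ r3c6=3.
Step 33. [r1c5∈{4}] r1c5's peers cover all but 4 ⇒ r1c5=4.
Step 34. [r3c7∈{8}] only 8 remains possible at r3c7 ⇒ r3c7=8.
Step 35. [r5c1∈{2}] r5c1's peers cover all but 2. So r5c1=2.
Step 36. [r7c1∈{5}] r7c1's peers cover all but 5, so r7c1=5.
Step 37. [r1c8∈{1}] r1c8 is down to just 1 ⇒ r1c8=1.
Step 38. [r9c5∈{2}] only 2 remains possible at r9c5. So r9c5=2.
Step 39. [r3c2∈{9}] only 9 remains possible at r3c2 ⇒ r3c2=9.
Step 40. [r4c9∈{8}] r4c9's peers cover all but 8. So r4c9=8.
Step 41. [r3c1∈{4}] r3c1's peers cover all but 4 ⇒ r3c1=4.
Step 42. [r2c7∈{7}] nothing but 7 survives at r2c7, so r2c7=7.
Step 43. [r7c9∈{7}] nothing but 7 survives at r7c9. So r7c9=7.
Step 44. [r2c3∈{2}] r2c3's peers cover all but 2. So r2c3=2.
Step 45. [r7c5∈{9}] nothing but 9 survives at r7c5 ⇒ r7c5=9.
Step 46. [r7c6∈{6}] r7c6's peers cover all but 6, so r7c6=6.
Step 47. [r3c3∈{1}] nothing but 1 survives at r3c3, so r3c3=1.
Step 48. [r8c4∈{3}] r8c4's peers cover all but 3. So r8c4=3.
Step 49. [r7c4∈{1}] r7c4 is down to just 1. So r7c4=1.
Step 50. [r1c6∈{8}] r1c6's peers cover all but 8 ⇒ r1c6=8.
Step 51. [r6c8∈{7}] r6c8's peers cover all but 7 ⇒ r6c8=7.
Step 52. [r5c9∈{6}] r5c9 is down to just 6. So r5c9=6.

Answer: 3 7 5 6 4 8 9 1 2 / 6 8 2 5 1 9 7 3 4 / 4 9 1 2 7 3 8 6 5 / 9 1 6 7 3 2 5 4 8 / 2 3 7 4 8 5 1 9 6 / 8 5 4 9 6 1 2 7 3 / 5 2 3 1 9 6 4 8 7 / 1 4 8 3 5 7 6 2 9 / 7 6 9 8 2 4 3 5 1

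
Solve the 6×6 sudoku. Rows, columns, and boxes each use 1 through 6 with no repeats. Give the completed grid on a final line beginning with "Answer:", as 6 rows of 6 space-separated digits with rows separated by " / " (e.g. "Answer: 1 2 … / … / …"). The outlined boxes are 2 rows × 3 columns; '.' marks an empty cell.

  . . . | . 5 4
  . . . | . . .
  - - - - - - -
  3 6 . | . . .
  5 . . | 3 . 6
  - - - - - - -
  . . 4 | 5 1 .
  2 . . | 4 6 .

Step 1. [r5c2∈{3}] nothing but 3 survives at r5c2. So r5c2=3.
Step 2. [r4c2∈{1,2,4}] box 3 places 4 nowhere but r4c2 ⇒ r4c2=4.
Step 3. [r4c5∈{2}] nothing but 2 survives at r4c5, so r4c5=2.
Step 4. [r3c4∈{1}] r3c4 has the single candidate 1. So r3c4=1.
Step 5. [r2c6∈{1,2,3}] r2c6 is the only open cell in col 6 admitting 1, so r2c6=1.
Step 6. [r1c3∈{1,2,3,6}] in row 1, 3 fits only at r1c3. So r1c3=3.
Step 7. [r2c3∈{2,5,6}] 6 has one home in col 3: r2c3. So r2c3=6.
Step 8. [r6c3∈{1,5}] 5 has one home in col 3: r6c3 ⇒ r6c3=5.
Step 9. [r2c4∈{2}] r2c4 has the single candidate 2. So r2c4=2.
Step 10. [r1c2∈{1,2}] row 1 places 2 nowhere but r1c2. So r1c2=2.
Step 11. [r6c6∈{3}] r6c6's peers cover all but 3. So r6c6=3.
Step 12. [r1c4∈{6}] nothing but 6 survives at r1c4 ⇒ r1c4=6.
Step 13. [r3c6∈{5}] only 5 remains possible at r3c6 ⇒ r3c6=5.
Step 14. [r2c1∈{4}] r2c1 is down to just 4 ⇒ r2c1=4.
Step 15. [r6c2∈{1}] nothing but 1 survives at r6c2 ⇒ r6c2=1.
Step 16. [r3c3∈{2}] nothing but 2 survives at r3c3 ⇒ r3c3=2.
Step 17. [r2c5∈{3}] r2c5's peers cover all but 3 ⇒ r2c5=3.
Step 18. [r3c5∈{4}] only 4 remains possible at r3c5. So r3c5=4.
Step 19. [r2c2∈{5}] only 5 remains possible at r2c2. So r2c2=5.
Step 20. [r1c1∈{1}] r1c1 has the single candidate 1. So r1c1=1.
Step 21. [r4c3∈{1}] r4c3 is down to just 1, so r4c3=1.
Step 22. [r5c6∈{2}] r5c6 is down to just 2, so r5c6=2.
Step 23. [r5c1∈{6}] only 6 remains possible at r5c1. So r5c1=6.

Answer: 1 2 3 6 5 4 / 4 5 6 2 3 1 / 3 6 2 1 4 5 / 5 4 1 3 2 6 / 6 3 4 5 1 2 / 2 1 5 4 6 3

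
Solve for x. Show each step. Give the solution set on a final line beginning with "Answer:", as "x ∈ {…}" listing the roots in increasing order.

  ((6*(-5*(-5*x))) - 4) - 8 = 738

Step 1. [((6*(-5*(-5*x))) - 4) - 8 = 738] 8 comes off first (add 8). So sub: (6*(-5*(-5*x))) - 4 = 746.
Step 2. [(6*(-5*(-5*x))) - 4 = 746] peel the -4: add 4 from each side. So sub: 6*(-5*(-5*x)) = 750.
Step 3. [6*(-5*(-5*x)) = 750] 6·(inner) — divide through by 6, so div: -5*(-5*x) = 125.
Step 4. [-5*(-5*x) = 125] -5 out front; divide by -5. So div: -5*x = -25.
Step 5. [-5*x = -25] LHS = -5·(…); ÷-5 both sides, so div: x = 5.

Answer: x ∈ {5}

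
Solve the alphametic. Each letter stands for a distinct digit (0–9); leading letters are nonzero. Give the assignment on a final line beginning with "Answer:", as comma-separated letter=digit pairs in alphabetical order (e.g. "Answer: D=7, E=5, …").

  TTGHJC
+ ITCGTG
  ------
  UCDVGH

Step 1. [col 1: C + G ≡ H (mod 10)] G=4 is one option consistent with column 1 (C + G ≡ H (mod 10), carry-in 0) — take it. So G=4.
Step 2. [col 1: C + G ≡ H (mod 10)] H=6 is one option consistent with column 1 (C + G ≡ H (mod 10), carry-in 0) — take it. So H=6.
Step 3. [col 1: C + G ≡ H (mod 10)] column 1: given G=4, H=6, carry-in 0, and digits 4,6 already taken and all letters distinct, C+G≡H (mod 10) forces C=2. So C=2.
Step 4. [col 2: J + T ≡ G (mod 10)] T=1 is one option consistent with column 2 (J + T ≡ G (mod 10), carry-in 0) — take it. So T=1.
Step 5. [col 2: J + T ≡ G (mod 10)] column 2 reads J+T+carry(0)=G with T=1, G=4; with digits 1,2,4,6 already taken and all letters distinct, the only value for J is 3, so J=3.
Step 6. [col 3: H + G ≡ V (mod 10)] column 3: given H=6, G=4, carry-in 0, and digits 1,2,3,4,6 already taken and all letters distinct, H+G≡V (mod 10) forces V=0. So V=0.
Step 7. [col 4: G + C ≡ D (mod 10)] in column 4 we have G+C≡D with carry-in 1; given G=4, C=2 and digits 0,1,2,3,4,6 already taken and all letters distinct, that pins D to 7. So D=7.
Step 8. [col 6: T + I ≡ U (mod 10)] column 6: given T=1, carry-in 0, and digits 0,1,2,3,4,6,7 already taken and all letters distinct, T+I≡U (mod 10) forces U=9, so U=9.
Step 9. [col 6: T + I ≡ U (mod 10)] in column 6 we have T+I≡U with carry-in 0; given T=1, U=9 and digits 0,1,2,3,4,6,7,9 already taken and all letters distinct, that pins I to 8, so I=8.

Answer: C=2, D=7, G=4, H=6, I=8, J=3, T=1, U=9, V=0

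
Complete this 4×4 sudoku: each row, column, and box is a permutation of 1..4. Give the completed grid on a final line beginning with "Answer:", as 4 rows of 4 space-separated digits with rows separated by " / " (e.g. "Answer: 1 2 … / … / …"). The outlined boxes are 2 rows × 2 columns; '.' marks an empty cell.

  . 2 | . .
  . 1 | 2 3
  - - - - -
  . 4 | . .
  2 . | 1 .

Step 1. [r1c3∈{4}] r1c3's peers cover all but 4, so r1c3=4.
Step 2. [r4c2∈{3}] r4c2's peers cover all but 3, so r4c2=3.
Step 3. [r3c4∈{2}] r3c4 is down to just 2 ⇒ r3c4=2.
Step 4. [r4c4∈{4}] r4c4 has the single candidate 4, so r4c4=4.
Step 5. [r2c1∈{4}] only 4 remains possible at r2c1 ⇒ r2c1=4.
Step 6. [r3c1∈{1}] r3c1 has the single candidate 1. So r3c1=1.
Step 7. [r1c1∈{3}] r1c1 has the single candidate 3, so r1c1=3.
Step 8. [r1c4∈{1}] r1c4's peers cover all but 1 ⇒ r1c4=1.
Step 9. [r3c3∈{3}] only 3 remains possible at r3c3. So r3c3=3.

Answer: 3 2 4 1 / 4 1 2 3 / 1 4 3 2 / 2 3 1 4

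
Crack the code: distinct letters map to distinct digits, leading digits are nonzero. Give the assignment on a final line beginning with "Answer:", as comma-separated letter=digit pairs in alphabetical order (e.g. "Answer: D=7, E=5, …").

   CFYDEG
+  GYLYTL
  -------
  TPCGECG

Step 1. [T] the sum has 7 digits but both addends have 6; that extra leading digit T is the final carry, namely 1 ⇒ T=1.
Step 2. [col 1: G + L ≡ G (mod 10)] column 1 reads G+L+carry(0)=G with nothing yet; with digits 1 already taken and all letters distinct, the only value for L is 0. So L=0.
Step 3. [col 1: G + L ≡ G (mod 10)] several values work for G in column 1 (G + L ≡ G (mod 10), carry-in 0); try G=7. So G=7.
Step 4. [col 2: E + T ≡ C (mod 10)] column 2 (E + T ≡ C (mod 10), carry-in 0) doesn't pin C yet; pick C=5 and continue, so C=5.
Step 5. [col 2: E + T ≡ C (mod 10)] column 2 reads E+T+carry(0)=C with T=1, C=5; with digits 0,1,5,7 already taken and all letters distinct, the only value for E is 4, so E=4.
Step 6. [col 3: D + Y ≡ E (mod 10)] Y=6 is one option consistent with column 3 (D + Y ≡ E (mod 10), carry-in 0) — take it ⇒ Y=6.
Step 7. [col 3: D + Y ≡ E (mod 10)] column 3: given Y=6, E=4, carry-in 0, and digits 0,1,4,5,6,7 already taken and all letters distinct, D+Y≡E (mod 10) forces D=8, so D=8.
Step 8. [col 5: F + Y ≡ C (mod 10)] from column 5 (Y=6, C=5, carry-in 0, digits 0,1,4,5,6,7,8 already taken and all letters distinct): F must equal 9. So F=9.
Step 9. [col 6: C + G ≡ P (mod 10)] column 6 reads C+G+carry(1)=P with C=5, G=7; with digits 0,1,4,5,6,7,8,9 already taken and all letters distinct, the only value for P is 3. So P=3.

Answer: C=5, D=8, E=4, F=9, G=7, L=0, P=3, T=1, Y=6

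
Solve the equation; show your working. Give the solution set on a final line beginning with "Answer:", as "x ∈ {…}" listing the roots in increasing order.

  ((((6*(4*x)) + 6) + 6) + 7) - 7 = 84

Step 1. [((((6*(4*x)) + 6) + 6) + 7) - 7 = 84] -7 is outermost — add 7 both sides ⇒ sub: (((6*(4*x)) + 6) + 6) + 7 = 91.
Step 2. [(((6*(4*x)) + 6) + 6) + 7 = 91] subtract 7: x sits inside (… + 7) ⇒ sub: ((6*(4*x)) + 6) + 6 = 84.
Step 3. [((6*(4*x)) + 6) + 6 = 84] peel the +6: subtract 6 from each side. So sub: (6*(4*x)) + 6 = 78.
Step 4. [(6*(4*x)) + 6 = 78] the outer +6 inverts by subtracting 6 ⇒ sub: 6*(4*x) = 72.
Step 5. [6*(4*x) = 72] divide by the outer 6. So div: 4*x = 12.
Step 6. [4*x = 12] 4 out front; divide by 4, so div: x = 3.

Answer: x ∈ {3}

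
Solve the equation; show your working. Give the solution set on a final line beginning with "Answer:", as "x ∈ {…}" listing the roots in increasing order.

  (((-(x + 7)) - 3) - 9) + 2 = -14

Step 1. [(((-(x + 7)) - 3) - 9) + 2 = -14] peel the +2: subtract 2 from each side, so sub: ((-(x + 7)) - 3) - 9 = -16.
Step 2. [((-(x + 7)) - 3) - 9 = -16] add 9: x sits inside (… - 9), so sub: (-(x + 7)) - 3 = -7.
Step 3. [(-(x + 7)) - 3 = -7] the outer -3 inverts by adding 3, so sub: -(x + 7) = -4.
Step 4. [-(x + 7) = -4] LHS negated; negate both sides. So neg: x + 7 = 4.
Step 5. [x + 7 = 4] peel the +7: subtract 7 from each side, so sub: x = -3.

Answer: x ∈ {-3}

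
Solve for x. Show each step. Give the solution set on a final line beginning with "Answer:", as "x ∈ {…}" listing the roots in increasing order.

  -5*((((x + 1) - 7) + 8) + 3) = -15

Step 1. [-5*((((x + 1) - 7) + 8) + 3) = -15] -5·(inner) — divide through by -5. So div: (((x + 1) - 7) + 8) + 3 = 3.
Step 2. [(((x + 1) - 7) + 8) + 3 = 3] peel the +3: subtract 3 from each side ⇒ sub: ((x + 1) - 7) + 8 = 0.
Step 3. [((x + 1) - 7) + 8 = 0] subtract 8: x sits inside (… + 8), so sub: (x + 1) - 7 = -8.
Step 4. [(x + 1) - 7 = -8] peel the -7: add 7 from each side ⇒ sub: x + 1 = -1.
Step 5. [x + 1 = -1] +1 is outermost — subtract 1 both sides, so sub: x = -2.

Answer: x ∈ {-2}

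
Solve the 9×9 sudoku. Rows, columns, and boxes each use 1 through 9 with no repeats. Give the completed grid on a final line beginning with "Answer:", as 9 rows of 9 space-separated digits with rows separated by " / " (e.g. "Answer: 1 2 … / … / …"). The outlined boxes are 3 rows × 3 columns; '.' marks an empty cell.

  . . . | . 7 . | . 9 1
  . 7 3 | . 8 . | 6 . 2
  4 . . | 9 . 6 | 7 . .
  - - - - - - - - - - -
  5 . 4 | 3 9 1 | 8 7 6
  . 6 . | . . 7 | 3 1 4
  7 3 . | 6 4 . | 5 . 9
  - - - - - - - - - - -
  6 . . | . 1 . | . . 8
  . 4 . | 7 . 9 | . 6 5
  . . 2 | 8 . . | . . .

Step 1. [r1c6∈{2,3,4,5}] row 1 places 3 nowhere but r1c6 ⇒ r1c6=3.
Step 2. [r7c8∈{2,3,4}] across row 7, 3 lands solely at r7c8. So r7c8=3.
Step 3. [r1c7∈{4}] nothing but 4 survives at r1c7, so r1c7=4.
Step 4. [r2c8∈{5}] only 5 remains possible at r2c8. So r2c8=5.
Step 5. [r2c6∈{4}] r2c6 has the single candidate 4. So r2c6=4.
Step 6. [r9c6∈{5}] nothing but 5 survives at r9c6, so r9c6=5.
Step 7. [r7c6∈{2}] r7c6's peers cover all but 2 ⇒ r7c6=2.
Step 8. [r2c1∈{1,9}] row 2 places 9 nowhere but r2c1. So r2c1=9.
Step 9. [r7c7∈{9}] r7c7's peers cover all but 9. So r7c7=9.
Step 10. [r7c2∈{5}] r7c2 has the single candidate 5. So r7c2=5.
Step 11. [r9c7∈{1}] r9c7 is down to just 1, so r9c7=1.
Step 12. [r6c3∈{1,8}] row 6 places 1 nowhere but r6c3. So r6c3=1.
Step 13. [r8c3∈{8}] only 8 remains possible at r8c3. So r8c3=8.
Step 14. [r4c2∈{2}] only 2 remains possible at r4c2, so r4c2=2.
Step 15. [r3c5∈{2,5}] 2 has one home in row 3: r3c5. So r3c5=2.
Step 16. [r8c5∈{3}] r8c5's peers cover all but 3. So r8c5=3.
Step 17. [r1c4∈{5}] nothing but 5 survives at r1c4. So r1c4=5.
Step 18. [r1c2∈{8}] r1c2 has the single candidate 8, so r1c2=8.
Step 19. [r7c3∈{7}] r7c3 is down to just 7. So r7c3=7.
Step 20. [r2c4∈{1}] r2c4 has the single candidate 1 ⇒ r2c4=1.
Step 21. [r9c2∈{9}] r9c2 has the single candidate 9 ⇒ r9c2=9.
Step 22. [r6c8∈{2}] r6c8's peers cover all but 2, so r6c8=2.
Step 23. [r9c1∈{3}] r9c1's peers cover all but 3. So r9c1=3.
Step 24. [r5c3∈{9}] r5c3's peers cover all but 9, so r5c3=9.
Step 25. [r8c1∈{1}] only 1 remains possible at r8c1. So r8c1=1.
Step 26. [r3c2∈{1}] r3c2 is down to just 1, so r3c2=1.
Step 27. [r5c1∈{8}] r5c1 has the single candidate 8. So r5c1=8.
Step 28. [r5c5∈{5}] only 5 remains possible at r5c5. So r5c5=5.
Step 29. [r7c4∈{4}] r7c4's peers cover all but 4 ⇒ r7c4=4.
Step 30. [r8c7∈{2}] r8c7 has the single candidate 2. So r8c7=2.
Step 31. [r1c3∈{6}] r1c3's peers cover all but 6, so r1c3=6.
Step 32. [r3c8∈{8}] only 8 remains possible at r3c8, so r3c8=8.
Step 33. [r9c5∈{6}] r9c5 is down to just 6. So r9c5=6.
Step 34. [r5c4∈{2}] only 2 remains possible at r5c4, so r5c4=2.
Step 35. [r3c9∈{3}] nothing but 3 survives at r3c9 ⇒ r3c9=3.
Step 36. [r9c9∈{7}] only 7 remains possible at r9c9 ⇒ r9c9=7.
Step 37. [r6c6∈{8}] r6c6 has the single candidate 8 ⇒ r6c6=8.
Step 38. [r1c1∈{2}] r1c1's peers cover all but 2, so r1c1=2.
Step 39. [r9c8∈{4}] r9c8 is down to just 4 ⇒ r9c8=4.
Step 40. [r3c3∈{5}] r3c3 is down to just 5 ⇒ r3c3=5.

Answer: 2 8 6 5 7 3 4 9 1 / 9 7 3 1 8 4 6 5 2 / 4 1 5 9 2 6 7 8 3 / 5 2 4 3 9 1 8 7 6 / 8 6 9 2 5 7 3 1 4 / 7 3 1 6 4 8 5 2 9 / 6 5 7 4 1 2 9 3 8 / 1 4 8 7 3 9 2 6 5 / 3 9 2 8 6 5 1 4 7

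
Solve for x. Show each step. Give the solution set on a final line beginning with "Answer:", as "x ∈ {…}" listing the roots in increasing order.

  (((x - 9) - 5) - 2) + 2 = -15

Step 1. [(((x - 9) - 5) - 2) + 2 = -15] +2 is outermost — subtract 2 both sides, so sub: ((x - 9) - 5) - 2 = -17.
Step 2. [((x - 9) - 5) - 2 = -17] peel the -2: add 2 from each side, so sub: (x - 9) - 5 = -15.
Step 3. [(x - 9) - 5 = -15] -5 is outermost — add 5 both sides, so sub: x - 9 = -10.
Step 4. [x - 9 = -10] peel the -9: add 9 from each side. So sub: x = -1.

Answer: x ∈ {-1}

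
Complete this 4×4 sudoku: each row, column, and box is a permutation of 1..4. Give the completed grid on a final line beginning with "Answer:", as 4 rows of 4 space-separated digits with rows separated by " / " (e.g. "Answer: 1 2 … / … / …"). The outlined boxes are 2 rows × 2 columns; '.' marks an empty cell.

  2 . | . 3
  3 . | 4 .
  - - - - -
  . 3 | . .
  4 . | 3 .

Step 1. [r1c3∈{1}] only 1 remains possible at r1c3. So r1c3=1.
Step 2. [r3c1∈{1}] only 1 remains possible at r3c1, so r3c1=1.
Step 3. [r2c4∈{2}] only 2 remains possible at r2c4, so r2c4=2.
Step 4. [r1c2∈{4}] r1c2 has the single candidate 4, so r1c2=4.
Step 5. [r4c2∈{2}] r4c2 has the single candidate 2 ⇒ r4c2=2.
Step 6. [r3c4∈{4}] nothing but 4 survives at r3c4, so r3c4=4.
Step 7. [r3c3∈{2}] only 2 remains possible at r3c3, so r3c3=2.
Step 8. [r4c4∈{1}] r4c4 is down to just 1, so r4c4=1.
Step 9. [r2c2∈{1}] r2c2 is down to just 1, so r2c2=1.

Answer: 2 4 1 3 / 3 1 4 2 / 1 3 2 4 / 4 2 3 1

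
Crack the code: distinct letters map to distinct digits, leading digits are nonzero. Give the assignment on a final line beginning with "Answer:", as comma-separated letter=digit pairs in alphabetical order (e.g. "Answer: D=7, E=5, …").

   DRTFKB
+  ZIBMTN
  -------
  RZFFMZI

Step 1. [col 1: B + N ≡ I (mod 10)] several values work for N in column 1 (B + N ≡ I (mod 10), carry-in 0); try N=2. So N=2.
Step 2. [col 1: B + N ≡ I (mod 10)] several values work for I in column 1 (B + N ≡ I (mod 10), carry-in 0); try I=8. So I=8.
Step 3. [col 1: B + N ≡ I (mod 10)] from column 1 (N=2, I=8, carry-in 0, digits 2,8 already taken and all letters distinct): B must equal 6 ⇒ B=6.
Step 4. [col 2: K + T ≡ Z (mod 10)] no forcing yet in column 2 (carry-in 0); K=3 is free and consistent — try it ⇒ K=3.
Step 5. [col 2: K + T ≡ Z (mod 10)] several values work for Z in column 2 (K + T ≡ Z (mod 10), carry-in 0); try Z=7. So Z=7.
Step 6. [col 2: K + T ≡ Z (mod 10)] in column 2 we have K+T≡Z with carry-in 0; given K=3, Z=7 and digits 2,3,6,7,8 already taken and all letters distinct, that pins T to 4 ⇒ T=4.
Step 7. [R] adding two 6-digit numbers gives at most 6+1 digits, and here it does — R is that final carry and must be 1, so R=1.
Step 8. [col 3: F + M ≡ M (mod 10)] column 3: given nothing yet, carry-in 0, and digits 1,2,3,4,6,7,8 already taken and all letters distinct, F+M≡M (mod 10) forces F=0, so F=0.
Step 9. [col 3: F + M ≡ M (mod 10)] several values work for M in column 3 (F + M ≡ M (mod 10), carry-in 0); try M=5. So M=5.
Step 10. [col 6: D + Z ≡ Z (mod 10)] column 6 reads D+Z+carry(1)=Z with Z=7; with digits 0,1,2,3,4,5,6,7,8 already taken and all letters distinct, the only value for D is 9. So D=9.

Answer: B=6, D=9, F=0, I=8, K=3, M=5, N=2, R=1, T=4, Z=7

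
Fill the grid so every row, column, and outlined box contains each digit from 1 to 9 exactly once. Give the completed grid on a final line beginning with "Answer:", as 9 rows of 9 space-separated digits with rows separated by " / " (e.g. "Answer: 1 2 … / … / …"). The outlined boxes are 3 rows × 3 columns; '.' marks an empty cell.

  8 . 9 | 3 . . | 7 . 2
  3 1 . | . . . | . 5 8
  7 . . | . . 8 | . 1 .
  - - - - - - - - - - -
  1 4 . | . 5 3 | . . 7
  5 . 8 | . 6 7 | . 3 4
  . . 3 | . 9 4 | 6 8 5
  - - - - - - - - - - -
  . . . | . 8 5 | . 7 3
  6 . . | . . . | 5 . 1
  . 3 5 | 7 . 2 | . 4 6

Step 1. [r1c5∈{1,4}] row 1 places 4 nowhere but r1c5, so r1c5=4.
Step 2. [r6c1∈{2}] nothing but 2 survives at r6c1. So r6c1=2.
Step 3. [r3c5∈{2}] r3c5 has the single candidate 2, so r3c5=2.
Step 4. [r7c4∈{1,4,6,9}] in row 7, 6 fits only at r7c4, so r7c4=6.
Step 5. [r2c4∈{9}] r2c4 is down to just 9, so r2c4=9.
Step 6. [r9c1∈{9}] r9c1's peers cover all but 9, so r9c1=9.
Step 7. [r7c7∈{2,9}] r7c7 is the only open cell in row 7 admitting 9, so r7c7=9.
Step 8. [r2c3∈{2,4,6}] r2c3 is the only open cell in row 2 admitting 2 ⇒ r2c3=2.
Step 9. [r3c3∈{4,6}] box 1 places 4 nowhere but r3c3. So r3c3=4.
Step 10. [r4c7∈{2}] only 2 remains possible at r4c7. So r4c7=2.
Step 11. [r1c8∈{6}] nothing but 6 survives at r1c8, so r1c8=6.
Step 12. [r8c2∈{2,7,8}] r8c2 is the only open cell in row 8 admitting 8 ⇒ r8c2=8.
Step 13. [r6c4∈{1}] r6c4 is down to just 1, so r6c4=1.
Step 14. [r3c4∈{5}] r3c4's peers cover all but 5 ⇒ r3c4=5.
Step 15. [r2c6∈{6}] r2c6 has the single candidate 6. So r2c6=6.
Step 16. [r3c2∈{6}] only 6 remains possible at r3c2 ⇒ r3c2=6.
Step 17. [r4c4∈{8}] r4c4 is down to just 8. So r4c4=8.
Step 18. [r8c5∈{3}] r8c5 is down to just 3 ⇒ r8c5=3.
Step 19. [r8c6∈{9}] nothing but 9 survives at r8c6 ⇒ r8c6=9.
Step 20. [r8c3∈{7}] r8c3's peers cover all but 7, so r8c3=7.
Step 21. [r7c1∈{4}] r7c1's peers cover all but 4 ⇒ r7c1=4.
Step 22. [r3c7∈{3}] r3c7's peers cover all but 3 ⇒ r3c7=3.
Step 23. [r6c2∈{7}] r6c2 has the single candidate 7 ⇒ r6c2=7.
Step 24. [r1c2∈{5}] nothing but 5 survives at r1c2. So r1c2=5.
Step 25. [r4c3∈{6}] r4c3 is down to just 6, so r4c3=6.
Step 26. [r2c7∈{4}] only 4 remains possible at r2c7 ⇒ r2c7=4.
Step 27. [r7c2∈{2}] r7c2's peers cover all but 2, so r7c2=2.
Step 28. [r9c5∈{1}] nothing but 1 survives at r9c5 ⇒ r9c5=1.
Step 29. [r5c7∈{1}] nothing but 1 survives at r5c7. So r5c7=1.
Step 30. [r7c3∈{1}] r7c3 has the single candidate 1 ⇒ r7c3=1.
Step 31. [r8c4∈{4}] r8c4 has the single candidate 4, so r8c4=4.
Step 32. [r1c6∈{1}] only 1 remains possible at r1c6 ⇒ r1c6=1.
Step 33. [r5c2∈{9}] r5c2 is down to just 9, so r5c2=9.
Step 34. [r3c9∈{9}] only 9 remains possible at r3c9, so r3c9=9.
Step 35. [r9c7∈{8}] r9c7 has the single candidate 8. So r9c7=8.
Step 36. [r2c5∈{7}] only 7 remains possible at r2c5. So r2c5=7.
Step 37. [r4c8∈{9}] only 9 remains possible at r4c8. So r4c8=9.
Step 38. [r5c4∈{2}] r5c4 has the single candidate 2. So r5c4=2.
Step 39. [r8c8∈{2}] only 2 remains possible at r8c8. So r8c8=2.

Answer: 8 5 9 3 4 1 7 6 2 / 3 1 2 9 7 6 4 5 8 / 7 6 4 5 2 8 3 1 9 / 1 4 6 8 5 3 2 9 7 / 5 9 8 2 6 7 1 3 4 / 2 7 3 1 9 4 6 8 5 / 4 2 1 6 8 5 9 7 3 / 6 8 7 4 3 9 5 2 1 / 9 3 5 7 1 2 8 4 6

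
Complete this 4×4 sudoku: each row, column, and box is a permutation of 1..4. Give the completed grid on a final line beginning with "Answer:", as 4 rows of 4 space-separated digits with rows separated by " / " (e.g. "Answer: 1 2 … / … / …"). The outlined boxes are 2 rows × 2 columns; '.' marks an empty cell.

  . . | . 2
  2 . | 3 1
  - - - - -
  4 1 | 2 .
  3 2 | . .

Step 1. [r1c3∈{4}] r1c3 is down to just 4 ⇒ r1c3=4.
Step 2. [r1c2∈{3}] r1c2's peers cover all but 3 ⇒ r1c2=3.
Step 3. [r4c4∈{4}] r4c4 is down to just 4 ⇒ r4c4=4.
Step 4. [r3c4∈{3}] only 3 remains possible at r3c4 ⇒ r3c4=3.
Step 5. [r4c3∈{1}] r4c3 has the single candidate 1. So r4c3=1.
Step 6. [r2c2∈{4}] r2c2 has the single candidate 4 ⇒ r2c2=4.
Step 7. [r1c1∈{1}] r1c1 is down to just 1. So r1c1=1.

Answer: 1 3 4 2 / 2 4 3 1 / 4 1 2 3 / 3 2 1 4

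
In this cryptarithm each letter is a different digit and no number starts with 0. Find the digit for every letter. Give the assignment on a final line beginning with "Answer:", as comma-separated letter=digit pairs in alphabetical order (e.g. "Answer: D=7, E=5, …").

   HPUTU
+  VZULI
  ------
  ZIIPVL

Step 1. [col 1: U + I ≡ L (mod 10)] several values work for I in column 1 (U + I ≡ L (mod 10), carry-in 0); try I=4 ⇒ I=4.
Step 2. [Z] the sum has 6 digits but both addends have 5; that extra leading digit Z is the final carry, namely 1. So Z=1.
Step 3. [col 1: U + I ≡ L (mod 10)] several values work for L in column 1 (U + I ≡ L (mod 10), carry-in 0); try L=0, so L=0.
Step 4. [col 1: U + I ≡ L (mod 10)] column 1 reads U+I+carry(0)=L with I=4, L=0; with digits 0,1,4 already taken and all letters distinct, the only value for U is 6 ⇒ U=6.
Step 5. [col 2: T + L ≡ V (mod 10)] several values work for V in column 2 (T + L ≡ V (mod 10), carry-in 1); try V=9 ⇒ V=9.
Step 6. [col 2: T + L ≡ V (mod 10)] in column 2 we have T+L≡V with carry-in 1; given L=0, V=9 and digits 0,1,4,6,9 already taken and all letters distinct, that pins T to 8. So T=8.
Step 7. [col 3: U + U ≡ P (mod 10)] column 3 reads U+U+carry(0)=P with U=6; with digits 0,1,4,6,8,9 already taken and all letters distinct, the only value for P is 2, so P=2.
Step 8. [col 5: H + V ≡ I (mod 10)] column 5 reads H+V+carry(0)=I with V=9, I=4; with digits 0,1,2,4,6,8,9 already taken and all letters distinct, the only value for H is 5, so H=5.

Answer: H=5, I=4, L=0, P=2, T=8, U=6, V=9, Z=1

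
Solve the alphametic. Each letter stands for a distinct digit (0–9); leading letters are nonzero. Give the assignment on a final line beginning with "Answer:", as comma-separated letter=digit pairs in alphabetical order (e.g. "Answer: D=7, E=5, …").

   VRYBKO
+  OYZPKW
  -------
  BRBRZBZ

Step 1. [col 1: O + W ≡ Z (mod 10)] several values work for W in column 1 (O + W ≡ Z (mod 10), carry-in 0); try W=9, so W=9.
Step 2. [col 1: O + W ≡ Z (mod 10)] several values work for O in column 1 (O + W ≡ Z (mod 10), carry-in 0); try O=5 ⇒ O=5.
Step 3. [B] adding two 6-digit numbers gives at most 6+1 digits, and here it does — B is that final carry and must be 1. So B=1.
Step 4. [col 1: O + W ≡ Z (mod 10)] column 1: given O=5, W=9, carry-in 0, and digits 1,5,9 already taken and all letters distinct, O+W≡Z (mod 10) forces Z=4, so Z=4.
Step 5. [col 2: K + K ≡ B (mod 10)] in column 2 we have K+K≡B with carry-in 1; given B=1 and digits 1,4,5,9 already taken and all letters distinct, that pins K to 0 ⇒ K=0.
Step 6. [col 3: B + P ≡ Z (mod 10)] from column 3 (B=1, Z=4, carry-in 0, digits 0,1,4,5,9 already taken and all letters distinct): P must equal 3, so P=3.
Step 7. [col 4: Y + Z ≡ R (mod 10)] several values work for Y in column 4 (Y + Z ≡ R (mod 10), carry-in 0); try Y=8, so Y=8.
Step 8. [col 4: Y + Z ≡ R (mod 10)] column 4: given Y=8, Z=4, carry-in 0, and digits 0,1,3,4,5,8,9 already taken and all letters distinct, Y+Z≡R (mod 10) forces R=2. So R=2.
Step 9. [col 6: V + O ≡ R (mod 10)] from column 6 (O=5, R=2, carry-in 1, digits 0,1,2,3,4,5,8,9 already taken and all letters distinct): V must equal 6. So V=6.

Answer: B=1, K=0, O=5, P=3, R=2, V=6, W=9, Y=8, Z=4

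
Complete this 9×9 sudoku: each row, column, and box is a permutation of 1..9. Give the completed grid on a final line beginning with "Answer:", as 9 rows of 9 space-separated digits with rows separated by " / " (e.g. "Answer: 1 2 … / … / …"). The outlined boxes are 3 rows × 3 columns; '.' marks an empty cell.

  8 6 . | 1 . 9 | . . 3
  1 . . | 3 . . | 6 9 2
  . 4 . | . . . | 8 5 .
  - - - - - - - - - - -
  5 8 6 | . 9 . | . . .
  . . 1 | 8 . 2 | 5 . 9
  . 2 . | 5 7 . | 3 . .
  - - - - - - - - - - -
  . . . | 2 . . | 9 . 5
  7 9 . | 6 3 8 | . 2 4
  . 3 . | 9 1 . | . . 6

Step 1. [r7c5∈{4}] nothing but 4 survives at r7c5 ⇒ r7c5=4.
Step 2. [r2c2∈{5,7}] across col 2, 5 lands solely at r2c2 ⇒ r2c2=5.
Step 3. [r9c7∈{7}] r9c7's peers cover all but 7. So r9c7=7.
Step 4. [r3c4∈{7}] nothing but 7 survives at r3c4. So r3c4=7.
Step 5. [r4c4∈{4}] r4c4 is down to just 4 ⇒ r4c4=4.
Step 6. [r1c8∈{4,7}] in box 3, 7 fits only at r1c8, so r1c8=7.
Step 7. [r4c8∈{1}] r4c8's peers cover all but 1, so r4c8=1.
Step 8. [r1c3∈{2}] r1c3 has the single candidate 2, so r1c3=2.
Step 9. [r5c5∈{6}] r5c5's peers cover all but 6, so r5c5=6.
Step 10. [r9c8∈{8}] r9c8's peers cover all but 8 ⇒ r9c8=8.
Step 11. [r5c8∈{4}] r5c8's peers cover all but 4. So r5c8=4.
Step 12. [r3c3∈{3,9}] in col 3, 3 fits only at r3c3 ⇒ r3c3=3.
Step 13. [r6c3∈{4,9}] 9 has one home in col 3: r6c3. So r6c3=9.
Step 14. [r9c3∈{4,5}] col 3 places 4 nowhere but r9c3. So r9c3=4.
Step 15. [r6c8∈{6}] only 6 remains possible at r6c8, so r6c8=6.
Step 16. [r7c2∈{1}] r7c2's peers cover all but 1, so r7c2=1.
Step 17. [r2c3∈{7}] nothing but 7 survives at r2c3 ⇒ r2c3=7.
Step 18. [r7c1∈{6}] nothing but 6 survives at r7c1 ⇒ r7c1=6.
Step 19. [r8c7∈{1}] r8c7 has the single candidate 1 ⇒ r8c7=1.
Step 20. [r3c6∈{6}] r3c6 is down to just 6. So r3c6=6.
Step 21. [r5c2∈{7}] r5c2's peers cover all but 7 ⇒ r5c2=7.
Step 22. [r7c8∈{3}] r7c8 is down to just 3. So r7c8=3.
Step 23. [r3c1∈{9}] r3c1's peers cover all but 9 ⇒ r3c1=9.
Step 24. [r3c5∈{2}] r3c5 is down to just 2. So r3c5=2.
Step 25. [r5c1∈{3}] r5c1 is down to just 3 ⇒ r5c1=3.
Step 26. [r7c3∈{8}] r7c3's peers cover all but 8, so r7c3=8.
Step 27. [r2c5∈{8}] r2c5's peers cover all but 8. So r2c5=8.
Step 28. [r6c6∈{1}] r6c6's peers cover all but 1 ⇒ r6c6=1.
Step 29. [r7c6∈{7}] nothing but 7 survives at r7c6. So r7c6=7.
Step 30. [r2c6∈{4}] only 4 remains possible at r2c6. So r2c6=4.
Step 31. [r8c3∈{5}] r8c3 has the single candidate 5 ⇒ r8c3=5.
Step 32. [r9c1∈{2}] r9c1's peers cover all but 2. So r9c1=2.
Step 33. [r4c6∈{3}] r4c6 has the single candidate 3. So r4c6=3.
Step 34. [r1c5∈{5}] r1c5 is down to just 5 ⇒ r1c5=5.
Step 35. [r3c9∈{1}] r3c9 has the single candidate 1 ⇒ r3c9=1.
Step 36. [r4c9∈{7}] only 7 remains possible at r4c9. So r4c9=7.
Step 37. [r9c6∈{5}] only 5 remains possible at r9c6, so r9c6=5.
Step 38. [r4c7∈{2}] only 2 remains possible at r4c7. So r4c7=2.
Step 39. [r6c9∈{8}] r6c9's peers cover all but 8, so r6c9=8.
Step 40. [r1c7∈{4}] only 4 remains possible at r1c7, so r1c7=4.
Step 41. [r6c1∈{4}] r6c1 is down to just 4. So r6c1=4.

Answer: 8 6 2 1 5 9 4 7 3 / 1 5 7 3 8 4 6 9 2 / 9 4 3 7 2 6 8 5 1 / 5 8 6 4 9 3 2 1 7 / 3 7 1 8 6 2 5 4 9 / 4 2 9 5 7 1 3 6 8 / 6 1 8 2 4 7 9 3 5 / 7 9 5 6 3 8 1 2 4 / 2 3 4 9 1 5 7 8 6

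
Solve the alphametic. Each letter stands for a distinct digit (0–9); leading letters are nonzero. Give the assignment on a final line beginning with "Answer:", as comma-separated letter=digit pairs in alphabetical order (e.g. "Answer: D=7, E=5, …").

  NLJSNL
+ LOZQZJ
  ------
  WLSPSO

Step 1. [col 1: L + J ≡ O (mod 10)] column 1 (L + J ≡ O (mod 10), carry-in 0) doesn't pin O yet; pick O=0 and continue, so O=0.
Step 2. [col 1: L + J ≡ O (mod 10)] several values work for J in column 1 (L + J ≡ O (mod 10), carry-in 0); try J=4, so J=4.
Step 3. [col 1: L + J ≡ O (mod 10)] column 1 reads L+J+carry(0)=O with J=4, O=0; with digits 0,4 already taken and all letters distinct, the only value for L is 6, so L=6.
Step 4. [col 2: N + Z ≡ S (mod 10)] column 2 (N + Z ≡ S (mod 10), carry-in 1) doesn't pin Z yet; pick Z=1 and continue, so Z=1.
Step 5. [col 2: N + Z ≡ S (mod 10)] S=5 is one option consistent with column 2 (N + Z ≡ S (mod 10), carry-in 1) — take it. So S=5.
Step 6. [col 2: N + Z ≡ S (mod 10)] from column 2 (Z=1, S=5, carry-in 1, digits 0,1,4,5,6 already taken and all letters distinct): N must equal 3, so N=3.
Step 7. [col 3: S + Q ≡ P (mod 10)] several values work for Q in column 3 (S + Q ≡ P (mod 10), carry-in 0); try Q=2, so Q=2.
Step 8. [col 3: S + Q ≡ P (mod 10)] column 3 reads S+Q+carry(0)=P with S=5, Q=2; with digits 0,1,2,3,4,5,6 already taken and all letters distinct, the only value for P is 7, so P=7.
Step 9. [col 6: N + L ≡ W (mod 10)] in column 6 we have N+L≡W with carry-in 0; given N=3, L=6 and digits 0,1,2,3,4,5,6,7 already taken and all letters distinct, that pins W to 9, so W=9.

Answer: J=4, L=6, N=3, O=0, P=7, Q=2, S=5, W=9, Z=1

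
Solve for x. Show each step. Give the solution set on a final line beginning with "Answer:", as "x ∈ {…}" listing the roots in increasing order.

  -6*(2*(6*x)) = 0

Step 1. [-6*(2*(6*x)) = 0] -6 out front; divide by -6. So div: 2*(6*x) = 0.
Step 2. [2*(6*x) = 0] divide by the outer 2 ⇒ div: 6*x = 0.
Step 3. [6*x = 0] divide by the outer 6, so div: x = 0.

Answer: x ∈ {0}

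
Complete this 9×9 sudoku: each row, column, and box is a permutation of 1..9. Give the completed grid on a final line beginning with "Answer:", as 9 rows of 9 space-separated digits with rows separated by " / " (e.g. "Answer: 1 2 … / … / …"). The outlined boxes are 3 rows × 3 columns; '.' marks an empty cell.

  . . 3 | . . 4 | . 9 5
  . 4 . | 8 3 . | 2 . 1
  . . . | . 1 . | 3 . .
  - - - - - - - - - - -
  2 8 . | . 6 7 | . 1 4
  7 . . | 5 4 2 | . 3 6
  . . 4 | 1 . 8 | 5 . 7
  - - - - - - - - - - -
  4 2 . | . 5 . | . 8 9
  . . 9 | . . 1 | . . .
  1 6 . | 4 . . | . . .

Step 1. [r9c7∈{7}] only 7 remains possible at r9c7. So r9c7=7.
Step 2. [r6c1∈{3,6,9}] row 6 places 6 nowhere but r6c1, so r6c1=6.
Step 3. [r3c3∈{2,5,6,7,8}] in col 3, 2 fits only at r3c3 ⇒ r3c3=2.
Step 4. [r8c1∈{3,5,8}] in col 1, 3 fits only at r8c1 ⇒ r8c1=3.
Step 5. [r8c9∈{2}] r8c9's peers cover all but 2, so r8c9=2.
Step 6. [r2c3∈{5,6,7}] col 3 places 6 nowhere but r2c3, so r2c3=6.
Step 7. [r9c5∈{2,8,9}] row 9 places 2 nowhere but r9c5. So r9c5=2.
Step 8. [r1c5∈{7}] r1c5 is down to just 7, so r1c5=7.
Step 9. [r3c2∈{5,7,9}] box 1 places 7 nowhere but r3c2 ⇒ r3c2=7.
Step 10. [r9c6∈{3,9}] row 9 places 9 nowhere but r9c6 ⇒ r9c6=9.
Step 11. [r3c4∈{6,9}] r3c4 is the only open cell in box 2 admitting 9, so r3c4=9.
Step 12. [r7c6∈{3,6}] r7c6 is the only open cell in col 6 admitting 3 ⇒ r7c6=3.
Step 13. [r3c6∈{5,6}] 6 has one home in col 6: r3c6 ⇒ r3c6=6.
Step 14. [r8c8∈{4,5,6}] in col 8, 6 fits only at r8c8, so r8c8=6.
Step 15. [r5c7∈{8,9}] row 5 places 8 nowhere but r5c7. So r5c7=8.
Step 16. [r5c2∈{1,9}] 9 has one home in row 5: r5c2, so r5c2=9.
Step 17. [r3c1∈{5,8}] across row 3, 5 lands solely at r3c1. So r3c1=5.
Step 18. [r9c8∈{5}] nothing but 5 survives at r9c8 ⇒ r9c8=5.
Step 19. [r7c4∈{6,7}] r7c4 is the only open cell in row 7 admitting 6 ⇒ r7c4=6.
Step 20. [r3c8∈{4}] only 4 remains possible at r3c8. So r3c8=4.
Step 21. [r6c2∈{3}] r6c2 is down to just 3 ⇒ r6c2=3.
Step 22. [r8c5∈{8}] r8c5 has the single candidate 8, so r8c5=8.
Step 23. [r8c2∈{5}] r8c2 has the single candidate 5, so r8c2=5.
Step 24. [r2c1∈{9}] r2c1 has the single candidate 9. So r2c1=9.
Step 25. [r2c6∈{5}] r2c6 has the single candidate 5 ⇒ r2c6=5.
Step 26. [r7c3∈{7}] only 7 remains possible at r7c3. So r7c3=7.
Step 27. [r1c7∈{6}] nothing but 6 survives at r1c7. So r1c7=6.
Step 28. [r2c8∈{7}] only 7 remains possible at r2c8 ⇒ r2c8=7.
Step 29. [r3c9∈{8}] only 8 remains possible at r3c9, so r3c9=8.
Step 30. [r7c7∈{1}] r7c7 has the single candidate 1 ⇒ r7c7=1.
Step 31. [r6c5∈{9}] r6c5 is down to just 9 ⇒ r6c5=9.
Step 32. [r1c1∈{8}] r1c1's peers cover all but 8, so r1c1=8.
Step 33. [r9c9∈{3}] r9c9 is down to just 3, so r9c9=3.
Step 34. [r8c7∈{4}] nothing but 4 survives at r8c7 ⇒ r8c7=4.
Step 35. [r6c8∈{2}] nothing but 2 survives at r6c8. So r6c8=2.
Step 36. [r4c3∈{5}] r4c3 has the single candidate 5 ⇒ r4c3=5.
Step 37. [r9c3∈{8}] nothing but 8 survives at r9c3 ⇒ r9c3=8.
Step 38. [r4c4∈{3}] r4c4's peers cover all but 3 ⇒ r4c4=3.
Step 39. [r1c4∈{2}] only 2 remains possible at r1c4, so r1c4=2.
Step 40. [r8c4∈{7}] r8c4's peers cover all but 7 ⇒ r8c4=7.
Step 41. [r5c3∈{1}] nothing but 1 survives at r5c3. So r5c3=1.
Step 42. [r4c7∈{9}] r4c7's peers cover all but 9, so r4c7=9.
Step 43. [r1c2∈{1}] nothing but 1 survives at r1c2, so r1c2=1.

Answer: 8 1 3 2 7 4 6 9 5 / 9 4 6 8 3 5 2 7 1 / 5 7 2 9 1 6 3 4 8 / 2 8 5 3 6 7 9 1 4 / 7 9 1 5 4 2 8 3 6 / 6 3 4 1 9 8 5 2 7 / 4 2 7 6 5 3 1 8 9 / 3 5 9 7 8 1 4 6 2 / 1 6 8 4 2 9 7 5 3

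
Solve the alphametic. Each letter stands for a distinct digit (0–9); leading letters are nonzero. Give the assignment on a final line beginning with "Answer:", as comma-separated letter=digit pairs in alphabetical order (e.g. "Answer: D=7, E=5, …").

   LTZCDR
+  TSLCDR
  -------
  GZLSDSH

Step 1. [col 1: R + R ≡ H (mod 10)] several values work for H in column 1 (R + R ≡ H (mod 10), carry-in 0); try H=8 ⇒ H=8.
Step 2. [col 1: R + R ≡ H (mod 10)] R=4 is one option consistent with column 1 (R + R ≡ H (mod 10), carry-in 0) — take it ⇒ R=4.
Step 3. [G] G is the leading digit of a 7-digit sum of two 6-digit numbers; the final carry is exactly 1 ⇒ G=1.
Step 4. [col 2: D + D ≡ S (mod 10)] S=0 is one option consistent with column 2 (D + D ≡ S (mod 10), carry-in 0) — take it, so S=0.
Step 5. [col 2: D + D ≡ S (mod 10)] in column 2 we have D+D≡S with carry-in 0; given S=0 and digits 0,1,4,8 already taken and all letters distinct, that pins D to 5. So D=5.
Step 6. [col 3: C + C ≡ D (mod 10)] C=2 is one option consistent with column 3 (C + C ≡ D (mod 10), carry-in 1) — take it. So C=2.
Step 7. [col 4: Z + L ≡ S (mod 10)] L=7 is one option consistent with column 4 (Z + L ≡ S (mod 10), carry-in 0) — take it. So L=7.
Step 8. [col 4: Z + L ≡ S (mod 10)] column 4: given L=7, S=0, carry-in 0, and digits 0,1,2,4,5,7,8 already taken and all letters distinct, Z+L≡S (mod 10) forces Z=3. So Z=3.
Step 9. [col 5: T + S ≡ L (mod 10)] column 5: given S=0, L=7, carry-in 1, and digits 0,1,2,3,4,5,7,8 already taken and all letters distinct, T+S≡L (mod 10) forces T=6, so T=6.

Answer: C=2, D=5, G=1, H=8, L=7, R=4, S=0, T=6, Z=3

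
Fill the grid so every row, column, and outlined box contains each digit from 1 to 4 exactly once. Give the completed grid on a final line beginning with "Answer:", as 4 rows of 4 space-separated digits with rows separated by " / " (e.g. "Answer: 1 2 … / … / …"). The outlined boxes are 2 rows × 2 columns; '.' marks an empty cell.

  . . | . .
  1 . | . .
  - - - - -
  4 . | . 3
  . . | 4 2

Step 1. [r1c1∈{2,3}] across col 1, 2 lands solely at r1c1, so r1c1=2.
Step 2. [r4c2∈{1,3}] r4c2 is the only open cell in row 4 admitting 1 ⇒ r4c2=1.
Step 3. [r2c4∈{4}] nothing but 4 survives at r2c4. So r2c4=4.
Step 4. [r2c2∈{3}] r2c2 has the single candidate 3. So r2c2=3.
Step 5. [r3c3∈{1}] r3c3 has the single candidate 1 ⇒ r3c3=1.
Step 6. [r1c3∈{3}] r1c3 is down to just 3 ⇒ r1c3=3.
Step 7. [r4c1∈{3}] only 3 remains possible at r4c1 ⇒ r4c1=3.
Step 8. [r1c2∈{4}] only 4 remains possible at r1c2, so r1c2=4.
Step 9. [r2c3∈{2}] nothing but 2 survives at r2c3 ⇒ r2c3=2.
Step 10. [r3c2∈{2}] nothing but 2 survives at r3c2, so r3c2=2.
Step 11. [r1c4∈{1}] r1c4 is down to just 1. So r1c4=1.

Answer: 2 4 3 1 / 1 3 2 4 / 4 2 1 3 / 3 1 4 2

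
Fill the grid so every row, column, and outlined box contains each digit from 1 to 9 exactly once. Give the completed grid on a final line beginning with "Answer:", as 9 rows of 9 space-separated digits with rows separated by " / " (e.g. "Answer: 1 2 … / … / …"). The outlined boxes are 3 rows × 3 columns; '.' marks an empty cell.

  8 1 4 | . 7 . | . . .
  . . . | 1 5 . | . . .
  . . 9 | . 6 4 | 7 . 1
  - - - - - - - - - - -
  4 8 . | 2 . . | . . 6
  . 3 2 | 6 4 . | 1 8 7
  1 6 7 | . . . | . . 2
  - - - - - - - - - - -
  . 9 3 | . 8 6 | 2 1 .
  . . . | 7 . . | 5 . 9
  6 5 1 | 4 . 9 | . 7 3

Step 1. [r8c1∈{2}] r8c1 has the single candidate 2 ⇒ r8c1=2.
Step 2. [r1c4∈{3,9}] box 2 places 9 nowhere but r1c4 ⇒ r1c4=9.
Step 3. [r5c6∈{5}] nothing but 5 survives at r5c6, so r5c6=5.
Step 4. [r6c8∈{3,4,5,9}] r6c8 is the only open cell in row 6 admitting 5. So r6c8=5.
Step 5. [r2c9∈{4,8}] col 9 places 8 nowhere but r2c9, so r2c9=8.
Step 6. [r8c8∈{4,6}] r8c8 is the only open cell in row 8 admitting 6, so r8c8=6.
Step 7. [r2c8∈{2,3,4,9}] col 8 places 4 nowhere but r2c8 ⇒ r2c8=4.
Step 8. [r4c8∈{3,9}] in col 8, 9 fits only at r4c8. So r4c8=9.
Step 9. [r4c7∈{3}] only 3 remains possible at r4c7. So r4c7=3.
Step 10. [r2c2∈{2,7}] 7 has one home in col 2: r2c2 ⇒ r2c2=7.
Step 11. [r3c4∈{3,8}] in row 3, 8 fits only at r3c4, so r3c4=8.
Step 12. [r2c6∈{2,3}] across row 2, 2 lands solely at r2c6. So r2c6=2.
Step 13. [r1c6∈{3}] r1c6's peers cover all but 3. So r1c6=3.
Step 14. [r8c6∈{1}] only 1 remains possible at r8c6, so r8c6=1.
Step 15. [r3c8∈{2,3}] across col 8, 3 lands solely at r3c8. So r3c8=3.
Step 16. [r8c5∈{3}] r8c5 has the single candidate 3 ⇒ r8c5=3.
Step 17. [r2c7∈{6,9}] row 2 places 9 nowhere but r2c7 ⇒ r2c7=9.
Step 18. [r1c7∈{6}] r1c7 has the single candidate 6, so r1c7=6.
Step 19. [r9c7∈{8}] r9c7 is down to just 8. So r9c7=8.
Step 20. [r8c3∈{8}] only 8 remains possible at r8c3, so r8c3=8.
Step 21. [r2c3∈{6}] only 6 remains possible at r2c3. So r2c3=6.
Step 22. [r5c1∈{9}] only 9 remains possible at r5c1 ⇒ r5c1=9.
Step 23. [r3c2∈{2}] r3c2 is down to just 2 ⇒ r3c2=2.
Step 24. [r4c6∈{7}] nothing but 7 survives at r4c6. So r4c6=7.
Step 25. [r9c5∈{2}] nothing but 2 survives at r9c5, so r9c5=2.
Step 26. [r6c4∈{3}] nothing but 3 survives at r6c4. So r6c4=3.
Step 27. [r7c1∈{7}] r7c1 is down to just 7. So r7c1=7.
Step 28. [r2c1∈{3}] r2c1 has the single candidate 3 ⇒ r2c1=3.
Step 29. [r3c1∈{5}] only 5 remains possible at r3c1. So r3c1=5.
Step 30. [r4c5∈{1}] r4c5 has the single candidate 1 ⇒ r4c5=1.
Step 31. [r6c5∈{9}] r6c5 has the single candidate 9 ⇒ r6c5=9.
Step 32. [r4c3∈{5}] r4c3 is down to just 5. So r4c3=5.
Step 33. [r1c8∈{2}] nothing but 2 survives at r1c8. So r1c8=2.
Step 34. [r7c4∈{5}] nothing but 5 survives at r7c4, so r7c4=5.
Step 35. [r7c9∈{4}] r7c9's peers cover all but 4, so r7c9=4.
Step 36. [r8c2∈{4}] r8c2's peers cover all but 4, so r8c2=4.
Step 37. [r6c7∈{4}] r6c7 has the single candidate 4. So r6c7=4.
Step 38. [r6c6∈{8}] r6c6's peers cover all but 8 ⇒ r6c6=8.
Step 39. [r1c9∈{5}] only 5 remains possible at r1c9, so r1c9=5.

Answer: 8 1 4 9 7 3 6 2 5 / 3 7 6 1 5 2 9 4 8 / 5 2 9 8 6 4 7 3 1 / 4 8 5 2 1 7 3 9 6 / 9 3 2 6 4 5 1 8 7 / 1 6 7 3 9 8 4 5 2 / 7 9 3 5 8 6 2 1 4 / 2 4 8 7 3 1 5 6 9 / 6 5 1 4 2 9 8 7 3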